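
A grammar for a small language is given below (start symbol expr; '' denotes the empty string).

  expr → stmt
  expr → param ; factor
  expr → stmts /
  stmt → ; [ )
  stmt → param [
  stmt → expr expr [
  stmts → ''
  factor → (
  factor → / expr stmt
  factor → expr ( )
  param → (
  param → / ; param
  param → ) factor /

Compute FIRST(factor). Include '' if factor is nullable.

{ (, ), /, ; }

factor → ( contributes {(}.
factor → / expr stmt contributes {/}.
From factor → expr ( ): add FIRST(expr) = { (, ), /, ; }.
Union: FIRST(factor) = { (, ), /, ; }.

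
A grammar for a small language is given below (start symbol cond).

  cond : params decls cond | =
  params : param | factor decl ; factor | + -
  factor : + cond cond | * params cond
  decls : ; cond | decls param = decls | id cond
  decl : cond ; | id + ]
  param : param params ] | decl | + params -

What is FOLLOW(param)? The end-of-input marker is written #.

{ *, +, -, ;, =, ], id }

In params : param: param is at the end, add FOLLOW(params) = { *, +, -, ;, =, ], id }.
In decls : decls param = decls: add FIRST(= decls) = { = }.
In param : param params ]: add FIRST(params ]) = { *, +, =, id }.
Union: FOLLOW(param) = { *, +, -, ;, =, ], id }.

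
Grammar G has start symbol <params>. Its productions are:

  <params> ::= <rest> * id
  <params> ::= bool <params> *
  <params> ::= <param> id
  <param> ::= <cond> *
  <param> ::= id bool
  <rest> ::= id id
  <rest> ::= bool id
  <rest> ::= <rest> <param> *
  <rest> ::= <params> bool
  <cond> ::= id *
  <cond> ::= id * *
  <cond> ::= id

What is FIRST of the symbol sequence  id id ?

{ id }

id is a terminal; add {id} and stop.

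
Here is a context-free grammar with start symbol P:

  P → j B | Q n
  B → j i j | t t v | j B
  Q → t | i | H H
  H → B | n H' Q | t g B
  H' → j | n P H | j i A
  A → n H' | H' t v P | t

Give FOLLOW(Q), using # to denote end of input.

In P → Q n: add FIRST(n) = { n }.
In H → n H' Q: Q is at the end, add FOLLOW(H) = { i, j, n, t }.
Union: FOLLOW(Q) = { i, j, n, t }.

{ i, j, n, t }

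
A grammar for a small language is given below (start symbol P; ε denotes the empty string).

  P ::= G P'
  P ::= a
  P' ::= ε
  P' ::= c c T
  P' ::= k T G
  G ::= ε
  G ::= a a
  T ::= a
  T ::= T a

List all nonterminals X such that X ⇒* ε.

{ G, P, P' }

Directly nullable (have an ε-production): P', G.
P ::= G P' with every symbol nullable, so P is nullable.
No other nonterminal has a production whose RHS symbols are all nullable.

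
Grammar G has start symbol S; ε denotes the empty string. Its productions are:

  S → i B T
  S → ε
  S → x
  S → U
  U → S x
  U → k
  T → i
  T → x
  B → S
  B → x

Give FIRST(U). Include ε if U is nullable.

{ i, k, x }

From U → S x: S nullable, take FIRST(S) ∪ {x} = { i, k, x }.
U → k contributes {k}.
Union: FIRST(U) = { i, k, x }.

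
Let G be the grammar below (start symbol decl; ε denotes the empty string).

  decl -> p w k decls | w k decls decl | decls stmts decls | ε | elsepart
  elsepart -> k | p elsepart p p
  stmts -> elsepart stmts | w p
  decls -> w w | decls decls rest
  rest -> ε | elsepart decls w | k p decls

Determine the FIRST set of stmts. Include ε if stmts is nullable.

From stmts -> elsepart stmts: add FIRST(elsepart) = { k, p }.
stmts -> w p contributes {w}.
Union: FIRST(stmts) = { k, p, w }.

{ k, p, w }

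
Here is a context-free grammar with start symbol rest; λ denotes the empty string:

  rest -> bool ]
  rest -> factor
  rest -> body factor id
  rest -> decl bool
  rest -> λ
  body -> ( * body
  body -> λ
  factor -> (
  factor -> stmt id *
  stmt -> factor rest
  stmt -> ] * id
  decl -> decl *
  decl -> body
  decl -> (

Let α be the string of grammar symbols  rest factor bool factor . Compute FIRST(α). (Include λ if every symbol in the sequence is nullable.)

{ (, *, ], bool }

Add FIRST(rest)\{λ} = { (, *, ], bool }; rest is nullable, continue.
Add FIRST(factor) = { (, ] }; factor is not nullable, stop.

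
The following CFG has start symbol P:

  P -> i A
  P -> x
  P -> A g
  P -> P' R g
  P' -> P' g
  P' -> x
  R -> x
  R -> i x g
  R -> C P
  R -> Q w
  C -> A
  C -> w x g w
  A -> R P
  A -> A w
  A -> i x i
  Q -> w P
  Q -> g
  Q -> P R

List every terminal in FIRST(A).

From A -> R P: add FIRST(R) = { g, i, w, x }.
From A -> A w: add FIRST(A) = { g, i, w, x }.
A -> i x i contributes {i}.
Union: FIRST(A) = { g, i, w, x }.

{ g, i, w, x }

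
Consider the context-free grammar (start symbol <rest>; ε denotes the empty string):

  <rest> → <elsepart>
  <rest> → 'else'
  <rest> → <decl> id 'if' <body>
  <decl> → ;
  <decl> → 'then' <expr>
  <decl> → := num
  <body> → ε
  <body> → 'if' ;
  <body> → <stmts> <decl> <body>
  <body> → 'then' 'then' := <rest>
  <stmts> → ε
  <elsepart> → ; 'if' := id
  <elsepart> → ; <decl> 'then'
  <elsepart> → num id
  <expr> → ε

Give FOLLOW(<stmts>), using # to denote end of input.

{ 'then', :=, ; }

In <body> → <stmts> <decl> <body>: add FIRST(<decl> <body>) = { 'then', :=, ; }.
Union: FOLLOW(<stmts>) = { 'then', :=, ; }.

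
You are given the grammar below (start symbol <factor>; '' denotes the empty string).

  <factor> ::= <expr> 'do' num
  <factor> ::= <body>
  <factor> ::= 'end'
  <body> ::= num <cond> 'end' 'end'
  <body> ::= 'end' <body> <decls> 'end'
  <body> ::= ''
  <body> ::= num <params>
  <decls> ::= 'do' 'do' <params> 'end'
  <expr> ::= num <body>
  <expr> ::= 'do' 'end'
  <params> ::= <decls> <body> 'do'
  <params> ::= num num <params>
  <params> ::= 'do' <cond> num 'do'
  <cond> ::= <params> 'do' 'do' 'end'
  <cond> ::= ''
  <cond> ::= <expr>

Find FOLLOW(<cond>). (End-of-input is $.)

In <body> ::= num <cond> 'end' 'end': add FIRST('end' 'end') = { 'end' }.
In <params> ::= 'do' <cond> num 'do': add FIRST(num 'do') = { num }.
Union: FOLLOW(<cond>) = { 'end', num }.

{ 'end', num }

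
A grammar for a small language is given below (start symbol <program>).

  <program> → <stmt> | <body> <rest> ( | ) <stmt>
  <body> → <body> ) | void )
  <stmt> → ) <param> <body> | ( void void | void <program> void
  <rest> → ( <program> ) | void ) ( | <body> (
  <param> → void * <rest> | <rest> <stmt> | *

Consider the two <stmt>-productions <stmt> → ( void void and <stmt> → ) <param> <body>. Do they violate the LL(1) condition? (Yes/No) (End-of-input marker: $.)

FIRST(( void void) = { ( } and FIRST() <param> <body>) = { ) }.
The FIRST sets are disjoint and neither alternative is nullable — no conflict.

No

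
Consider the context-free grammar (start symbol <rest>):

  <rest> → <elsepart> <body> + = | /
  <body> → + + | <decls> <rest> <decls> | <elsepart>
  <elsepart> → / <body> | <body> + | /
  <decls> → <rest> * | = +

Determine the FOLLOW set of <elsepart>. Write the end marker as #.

{ +, /, = }

In <rest> → <elsepart> <body> + =: add FIRST(<body> + =) = { +, /, = }.
In <body> → <elsepart>: <elsepart> is at the end, add FOLLOW(<body>) = { +, /, = }.
Union: FOLLOW(<elsepart>) = { +, /, = }.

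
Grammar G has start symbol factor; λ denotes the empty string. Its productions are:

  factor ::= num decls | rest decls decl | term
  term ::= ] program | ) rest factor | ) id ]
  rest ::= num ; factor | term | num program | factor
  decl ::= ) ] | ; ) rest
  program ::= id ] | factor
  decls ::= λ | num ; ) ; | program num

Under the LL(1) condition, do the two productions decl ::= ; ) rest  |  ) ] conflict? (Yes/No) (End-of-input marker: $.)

FIRST(; ) rest) = { ; } and FIRST() ]) = { ) }.
The FIRST sets are disjoint and neither alternative is nullable — no conflict.

No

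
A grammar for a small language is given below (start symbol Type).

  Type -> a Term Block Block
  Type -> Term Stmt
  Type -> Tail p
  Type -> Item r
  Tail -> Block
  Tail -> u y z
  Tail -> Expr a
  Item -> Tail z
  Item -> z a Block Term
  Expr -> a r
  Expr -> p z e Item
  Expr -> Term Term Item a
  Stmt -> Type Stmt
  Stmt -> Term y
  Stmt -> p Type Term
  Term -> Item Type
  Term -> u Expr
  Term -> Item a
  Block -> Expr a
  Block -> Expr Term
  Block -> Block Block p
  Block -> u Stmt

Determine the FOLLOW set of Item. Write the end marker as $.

{ $, a, p, r, u, y, z }

In Type -> Item r: add FIRST(r) = { r }.
In Expr -> p z e Item: Item is at the end, add FOLLOW(Expr) = { $, a, p, r, u, y, z }.
In Expr -> Term Term Item a: add FIRST(a) = { a }.
In Term -> Item Type: add FIRST(Type) = { a, p, u, z }.
In Term -> Item a: add FIRST(a) = { a }.
Union: FOLLOW(Item) = { $, a, p, r, u, y, z }.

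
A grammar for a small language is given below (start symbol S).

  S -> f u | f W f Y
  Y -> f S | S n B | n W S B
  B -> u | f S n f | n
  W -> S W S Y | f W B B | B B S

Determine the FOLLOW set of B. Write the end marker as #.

{ #, f, n, u }

In Y -> S n B: B is at the end, add FOLLOW(Y) = { #, f, n, u }.
In Y -> n W S B: B is at the end, add FOLLOW(Y) = { #, f, n, u }.
In W -> f W B B: add FIRST(B) = { f, n, u }.
In W -> f W B B: B is at the end, add FOLLOW(W) = { f, n, u }.
In W -> B B S: add FIRST(B S) = { f, n, u }.
In W -> B B S: add FIRST(S) = { f }.
Union: FOLLOW(B) = { #, f, n, u }.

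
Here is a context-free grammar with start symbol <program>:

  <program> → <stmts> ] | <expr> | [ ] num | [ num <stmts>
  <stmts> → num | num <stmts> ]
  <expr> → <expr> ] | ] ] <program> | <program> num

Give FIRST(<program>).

{ [, ], num }

From <program> → <stmts> ]: add FIRST(<stmts>) = { num }.
From <program> → <expr>: add FIRST(<expr>) = { [, ], num }.
<program> → [ ] num contributes {[}.
<program> → [ num <stmts> contributes {[}.
Union: FIRST(<program>) = { [, ], num }.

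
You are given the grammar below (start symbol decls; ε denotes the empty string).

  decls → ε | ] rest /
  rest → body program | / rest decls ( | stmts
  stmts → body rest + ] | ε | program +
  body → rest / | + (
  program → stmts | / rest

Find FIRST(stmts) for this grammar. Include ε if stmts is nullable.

From stmts → body rest + ]: add FIRST(body) = { +, / }.
stmts → ε contributes ε.
From stmts → program +: program nullable, take FIRST(program) ∪ {+} = { +, / }.
Union: FIRST(stmts) = { +, /, ε }.

{ +, /, ε }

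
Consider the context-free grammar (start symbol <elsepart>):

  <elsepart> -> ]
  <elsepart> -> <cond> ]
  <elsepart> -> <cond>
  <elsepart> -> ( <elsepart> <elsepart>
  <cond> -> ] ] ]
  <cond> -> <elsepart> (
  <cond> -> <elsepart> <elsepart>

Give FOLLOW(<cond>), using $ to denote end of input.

In <elsepart> -> <cond> ]: add FIRST(]) = { ] }.
In <elsepart> -> <cond>: <cond> is at the end, add FOLLOW(<elsepart>) = { $, (, ] }.
Union: FOLLOW(<cond>) = { $, (, ] }.

{ $, (, ] }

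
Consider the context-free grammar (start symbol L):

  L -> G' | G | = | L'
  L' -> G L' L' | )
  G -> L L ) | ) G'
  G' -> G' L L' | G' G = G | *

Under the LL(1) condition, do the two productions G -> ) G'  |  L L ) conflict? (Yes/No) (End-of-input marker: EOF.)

Yes

FIRST() G') = { ) } and FIRST(L L )) = { ), *, = }.
Both contain ), so the two alternatives are not disjoint — LL(1) conflict.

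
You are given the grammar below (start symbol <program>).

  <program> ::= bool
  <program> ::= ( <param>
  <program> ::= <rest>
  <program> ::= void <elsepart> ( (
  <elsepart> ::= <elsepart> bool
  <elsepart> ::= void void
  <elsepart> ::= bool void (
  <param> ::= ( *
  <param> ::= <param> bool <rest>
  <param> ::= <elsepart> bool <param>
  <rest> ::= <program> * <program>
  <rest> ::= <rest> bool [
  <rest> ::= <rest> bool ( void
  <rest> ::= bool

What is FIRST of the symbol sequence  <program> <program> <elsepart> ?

Add FIRST(<program>) = { (, bool, void }; <program> is not nullable, stop.

{ (, bool, void }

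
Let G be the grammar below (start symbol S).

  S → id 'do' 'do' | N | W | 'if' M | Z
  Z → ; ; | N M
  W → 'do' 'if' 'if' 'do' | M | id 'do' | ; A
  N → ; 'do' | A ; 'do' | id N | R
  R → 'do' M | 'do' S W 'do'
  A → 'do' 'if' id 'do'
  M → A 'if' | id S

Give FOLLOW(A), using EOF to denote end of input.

In W → ; A: A is at the end, add FOLLOW(W) = { EOF, 'do', ;, id }.
In N → A ; 'do': add FIRST(; 'do') = { ; }.
In M → A 'if': add FIRST('if') = { 'if' }.
Union: FOLLOW(A) = { EOF, 'do', 'if', ;, id }.

{ EOF, 'do', 'if', ;, id }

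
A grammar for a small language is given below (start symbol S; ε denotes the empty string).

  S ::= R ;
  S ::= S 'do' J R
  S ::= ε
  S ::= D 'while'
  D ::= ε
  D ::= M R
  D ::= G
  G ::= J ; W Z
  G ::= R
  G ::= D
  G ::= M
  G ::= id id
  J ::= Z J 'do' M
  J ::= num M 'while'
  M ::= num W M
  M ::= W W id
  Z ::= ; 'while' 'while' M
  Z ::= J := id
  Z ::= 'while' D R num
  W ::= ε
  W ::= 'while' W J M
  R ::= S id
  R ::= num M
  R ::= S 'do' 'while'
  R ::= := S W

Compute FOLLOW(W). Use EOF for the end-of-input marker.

In G ::= J ; W Z: add FIRST(Z) = { 'while', ;, num }.
In M ::= num W M: add FIRST(M) = { 'while', id, num }.
In M ::= W W id: add FIRST(W id) = { 'while', id }.
In M ::= W W id: add FIRST(id) = { id }.
In W ::= 'while' W J M: add FIRST(J M) = { 'while', ;, num }.
In R ::= := S W: W is at the end, add FOLLOW(R) = { EOF, 'do', 'while', :=, ;, id, num }.
Union: FOLLOW(W) = { EOF, 'do', 'while', :=, ;, id, num }.

{ EOF, 'do', 'while', :=, ;, id, num }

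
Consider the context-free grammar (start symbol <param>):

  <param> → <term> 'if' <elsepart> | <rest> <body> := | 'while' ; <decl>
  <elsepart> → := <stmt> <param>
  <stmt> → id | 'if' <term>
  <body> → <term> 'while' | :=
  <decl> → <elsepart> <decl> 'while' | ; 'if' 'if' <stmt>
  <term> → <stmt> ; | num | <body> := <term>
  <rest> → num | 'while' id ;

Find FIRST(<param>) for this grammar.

{ 'if', 'while', :=, id, num }

From <param> → <term> 'if' <elsepart>: add FIRST(<term>) = { 'if', :=, id, num }.
From <param> → <rest> <body> :=: add FIRST(<rest>) = { 'while', num }.
<param> → 'while' ; <decl> contributes {'while'}.
Union: FIRST(<param>) = { 'if', 'while', :=, id, num }.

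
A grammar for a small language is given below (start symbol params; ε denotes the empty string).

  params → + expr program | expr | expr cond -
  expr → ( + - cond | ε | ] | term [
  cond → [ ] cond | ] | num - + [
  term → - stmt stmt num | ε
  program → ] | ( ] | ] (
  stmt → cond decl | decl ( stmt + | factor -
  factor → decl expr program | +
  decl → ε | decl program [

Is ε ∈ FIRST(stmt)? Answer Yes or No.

No

Nullable nonterminals: decl, expr, params, term.
No production of stmt has an RHS whose symbols are all nullable, so stmt is not nullable.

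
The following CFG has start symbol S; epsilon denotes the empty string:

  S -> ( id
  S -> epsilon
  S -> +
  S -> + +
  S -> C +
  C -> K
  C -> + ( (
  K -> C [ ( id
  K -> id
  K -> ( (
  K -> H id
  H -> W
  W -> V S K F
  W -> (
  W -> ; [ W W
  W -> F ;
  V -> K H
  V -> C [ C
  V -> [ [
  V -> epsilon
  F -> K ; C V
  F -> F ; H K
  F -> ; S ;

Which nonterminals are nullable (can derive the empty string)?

{ S, V }

Directly nullable (have an epsilon-production): S, V.
No other nonterminal has a production whose RHS symbols are all nullable.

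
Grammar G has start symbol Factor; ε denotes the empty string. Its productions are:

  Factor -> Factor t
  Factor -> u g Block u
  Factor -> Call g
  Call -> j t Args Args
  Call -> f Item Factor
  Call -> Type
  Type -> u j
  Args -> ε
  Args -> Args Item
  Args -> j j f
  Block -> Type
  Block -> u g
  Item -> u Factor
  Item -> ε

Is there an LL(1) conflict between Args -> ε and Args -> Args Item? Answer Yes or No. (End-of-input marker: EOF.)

FIRST(ε) = { ε } and FIRST(Args Item) = { j, u, ε }.
Both alternatives are nullable, violating the LL(1) condition.

Yes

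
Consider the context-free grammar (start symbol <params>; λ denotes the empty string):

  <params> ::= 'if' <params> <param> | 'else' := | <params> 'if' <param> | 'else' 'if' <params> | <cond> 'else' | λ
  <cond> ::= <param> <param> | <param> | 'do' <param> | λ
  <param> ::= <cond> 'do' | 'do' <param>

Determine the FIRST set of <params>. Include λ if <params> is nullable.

<params> ::= 'if' <params> <param> contributes {'if'}.
<params> ::= 'else' := contributes {'else'}.
From <params> ::= <params> 'if' <param>: <params> nullable, take FIRST(<params>) ∪ {'if'} = { 'do', 'else', 'if' }.
<params> ::= 'else' 'if' <params> contributes {'else'}.
From <params> ::= <cond> 'else': <cond> nullable, take FIRST(<cond>) ∪ {'else'} = { 'do', 'else' }.
<params> ::= λ contributes λ.
Union: FIRST(<params>) = { 'do', 'else', 'if', λ }.

{ 'do', 'else', 'if', λ }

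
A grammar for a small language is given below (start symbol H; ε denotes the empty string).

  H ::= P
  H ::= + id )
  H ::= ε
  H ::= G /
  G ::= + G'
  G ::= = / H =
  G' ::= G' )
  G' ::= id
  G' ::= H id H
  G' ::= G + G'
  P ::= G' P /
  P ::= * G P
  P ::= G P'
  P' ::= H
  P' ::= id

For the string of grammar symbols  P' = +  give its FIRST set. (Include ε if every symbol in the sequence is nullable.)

{ *, +, =, id }

Add FIRST(P')\{ε} = { *, +, =, id }; P' is nullable, continue.
= is a terminal; add {=} and stop.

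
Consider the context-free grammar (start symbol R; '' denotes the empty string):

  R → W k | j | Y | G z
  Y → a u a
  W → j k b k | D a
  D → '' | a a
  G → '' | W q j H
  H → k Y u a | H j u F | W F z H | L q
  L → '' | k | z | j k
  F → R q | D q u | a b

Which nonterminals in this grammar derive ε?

Directly nullable (have an ''-production): D, G, L.
No other nonterminal has a production whose RHS symbols are all nullable.

{ D, G, L }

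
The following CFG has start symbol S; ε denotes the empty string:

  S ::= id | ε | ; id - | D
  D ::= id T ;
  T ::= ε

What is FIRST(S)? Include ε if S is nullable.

{ ;, id, ε }

S ::= id contributes {id}.
S ::= ε contributes ε.
S ::= ; id - contributes {;}.
From S ::= D: add FIRST(D) = { id }.
Union: FIRST(S) = { ;, id, ε }.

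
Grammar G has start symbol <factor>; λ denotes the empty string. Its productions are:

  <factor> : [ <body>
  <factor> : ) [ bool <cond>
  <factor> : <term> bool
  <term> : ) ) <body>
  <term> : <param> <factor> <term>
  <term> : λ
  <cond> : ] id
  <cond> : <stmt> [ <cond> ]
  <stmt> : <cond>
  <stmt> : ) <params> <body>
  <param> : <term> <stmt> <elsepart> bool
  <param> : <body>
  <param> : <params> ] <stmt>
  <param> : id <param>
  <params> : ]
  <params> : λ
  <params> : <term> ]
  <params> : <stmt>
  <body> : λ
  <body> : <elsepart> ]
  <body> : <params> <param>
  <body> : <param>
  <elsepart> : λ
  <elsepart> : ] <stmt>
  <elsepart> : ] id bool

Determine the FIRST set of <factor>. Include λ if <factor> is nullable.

{ ), [, ], bool, id }

<factor> : [ <body> contributes {[}.
<factor> : ) [ bool <cond> contributes {)}.
From <factor> : <term> bool: <term> nullable, take FIRST(<term>) ∪ {bool} = { ), [, ], bool, id }.
Union: FIRST(<factor>) = { ), [, ], bool, id }.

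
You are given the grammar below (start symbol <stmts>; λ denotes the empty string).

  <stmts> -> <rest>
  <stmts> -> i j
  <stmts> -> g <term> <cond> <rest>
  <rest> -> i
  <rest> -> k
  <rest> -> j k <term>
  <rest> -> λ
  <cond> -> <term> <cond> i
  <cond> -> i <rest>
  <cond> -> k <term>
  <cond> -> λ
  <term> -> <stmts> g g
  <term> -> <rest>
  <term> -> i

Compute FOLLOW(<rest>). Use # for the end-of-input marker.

{ #, g, i, j, k }

In <stmts> -> <rest>: <rest> is at the end, add FOLLOW(<stmts>) = { #, g }.
In <stmts> -> g <term> <cond> <rest>: <rest> is at the end, add FOLLOW(<stmts>) = { #, g }.
In <cond> -> i <rest>: <rest> is at the end, add FOLLOW(<cond>) = { #, g, i, j, k }.
In <term> -> <rest>: <rest> is at the end, add FOLLOW(<term>) = { #, g, i, j, k }.
Union: FOLLOW(<rest>) = { #, g, i, j, k }.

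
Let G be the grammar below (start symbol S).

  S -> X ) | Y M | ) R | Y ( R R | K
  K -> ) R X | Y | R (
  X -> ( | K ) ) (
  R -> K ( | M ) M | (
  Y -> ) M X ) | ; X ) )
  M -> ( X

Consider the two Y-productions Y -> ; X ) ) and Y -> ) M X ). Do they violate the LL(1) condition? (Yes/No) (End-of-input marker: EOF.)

FIRST(; X ) )) = { ; } and FIRST() M X )) = { ) }.
The FIRST sets are disjoint and neither alternative is nullable — no conflict.

No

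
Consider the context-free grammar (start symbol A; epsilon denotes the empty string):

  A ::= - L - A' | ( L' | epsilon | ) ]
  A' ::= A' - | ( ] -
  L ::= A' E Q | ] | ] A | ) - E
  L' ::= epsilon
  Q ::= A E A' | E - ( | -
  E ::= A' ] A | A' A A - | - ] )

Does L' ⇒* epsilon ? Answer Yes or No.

Yes

L' has an epsilon-production, so L' ⇒ epsilon.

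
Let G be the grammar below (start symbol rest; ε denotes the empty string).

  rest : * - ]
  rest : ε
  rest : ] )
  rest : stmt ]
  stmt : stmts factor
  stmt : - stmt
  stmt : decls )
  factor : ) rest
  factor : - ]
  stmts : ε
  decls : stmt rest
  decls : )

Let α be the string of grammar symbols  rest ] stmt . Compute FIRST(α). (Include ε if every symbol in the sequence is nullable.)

{ ), *, -, ] }

Add FIRST(rest)\{ε} = { ), *, -, ] }; rest is nullable, continue.
] is a terminal; add {]} and stop.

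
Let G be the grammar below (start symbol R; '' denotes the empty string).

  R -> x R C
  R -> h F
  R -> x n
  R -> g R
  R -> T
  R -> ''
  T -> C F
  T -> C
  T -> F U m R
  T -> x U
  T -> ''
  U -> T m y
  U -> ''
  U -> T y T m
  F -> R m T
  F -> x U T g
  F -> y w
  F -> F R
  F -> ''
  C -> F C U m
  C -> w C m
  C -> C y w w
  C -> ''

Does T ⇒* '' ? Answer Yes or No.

Yes

T has an ''-production, so T ⇒ ''.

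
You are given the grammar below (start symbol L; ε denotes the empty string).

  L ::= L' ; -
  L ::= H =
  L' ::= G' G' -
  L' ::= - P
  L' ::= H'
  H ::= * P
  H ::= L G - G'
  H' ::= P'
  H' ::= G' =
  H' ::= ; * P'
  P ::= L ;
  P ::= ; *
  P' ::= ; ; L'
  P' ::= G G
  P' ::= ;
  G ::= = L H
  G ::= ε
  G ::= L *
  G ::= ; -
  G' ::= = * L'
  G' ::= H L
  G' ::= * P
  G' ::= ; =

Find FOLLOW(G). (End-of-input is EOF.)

{ *, -, ;, = }

In H ::= L G - G': add FIRST(- G') = { - }.
In P' ::= G G: add FIRST(G)\{ε} = { *, -, ;, = }.
  Since G is nullable, also add FOLLOW(P') = { *, -, ;, = }.
In P' ::= G G: G is at the end, add FOLLOW(P') = { *, -, ;, = }.
Union: FOLLOW(G) = { *, -, ;, = }.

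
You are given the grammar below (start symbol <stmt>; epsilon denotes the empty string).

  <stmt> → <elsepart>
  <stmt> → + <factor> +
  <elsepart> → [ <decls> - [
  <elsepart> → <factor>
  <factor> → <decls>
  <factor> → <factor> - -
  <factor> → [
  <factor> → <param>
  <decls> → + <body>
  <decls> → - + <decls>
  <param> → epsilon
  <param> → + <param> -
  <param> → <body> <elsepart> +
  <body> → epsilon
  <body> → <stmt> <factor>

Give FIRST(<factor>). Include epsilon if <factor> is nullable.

From <factor> → <decls>: add FIRST(<decls>) = { +, - }.
From <factor> → <factor> - -: <factor> nullable, take FIRST(<factor>) ∪ {-} = { +, -, [ }.
<factor> → [ contributes {[}.
From <factor> → <param>: add FIRST(<param>) = { +, -, [, epsilon } (including epsilon since <param> is nullable).
Union: FIRST(<factor>) = { +, -, [, epsilon }.

{ +, -, [, epsilon }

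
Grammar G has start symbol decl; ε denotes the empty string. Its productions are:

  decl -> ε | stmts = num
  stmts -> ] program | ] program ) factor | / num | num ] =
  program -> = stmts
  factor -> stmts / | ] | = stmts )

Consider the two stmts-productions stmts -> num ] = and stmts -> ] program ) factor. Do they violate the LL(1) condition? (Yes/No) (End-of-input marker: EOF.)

No

FIRST(num ] =) = { num } and FIRST(] program ) factor) = { ] }.
The FIRST sets are disjoint and neither alternative is nullable — no conflict.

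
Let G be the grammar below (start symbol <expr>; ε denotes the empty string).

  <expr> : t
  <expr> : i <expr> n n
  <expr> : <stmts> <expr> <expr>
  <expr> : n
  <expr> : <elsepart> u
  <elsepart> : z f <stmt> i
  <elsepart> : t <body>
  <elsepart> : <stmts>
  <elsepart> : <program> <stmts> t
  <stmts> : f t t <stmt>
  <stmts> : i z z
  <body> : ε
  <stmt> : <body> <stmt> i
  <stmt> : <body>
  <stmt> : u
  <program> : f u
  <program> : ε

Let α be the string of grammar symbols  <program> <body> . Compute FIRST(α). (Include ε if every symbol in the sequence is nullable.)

{ f, ε }

Add FIRST(<program>)\{ε} = { f }; <program> is nullable, continue.
Add FIRST(<body>)\{ε} = {  }; <body> is nullable, continue.
Every symbol is nullable, so include ε.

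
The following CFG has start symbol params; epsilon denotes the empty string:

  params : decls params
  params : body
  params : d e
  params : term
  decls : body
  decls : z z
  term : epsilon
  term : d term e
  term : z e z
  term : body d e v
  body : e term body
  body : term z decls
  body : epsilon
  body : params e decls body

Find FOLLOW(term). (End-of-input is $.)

{ $, d, e, z }

In params : term: term is at the end, add FOLLOW(params) = { $, e }.
In term : d term e: add FIRST(e) = { e }.
In body : e term body: add FIRST(body)\{epsilon} = { d, e, z }.
  Since body is nullable, also add FOLLOW(body) = { $, d, e, z }.
In body : term z decls: add FIRST(z decls) = { z }.
Union: FOLLOW(term) = { $, d, e, z }.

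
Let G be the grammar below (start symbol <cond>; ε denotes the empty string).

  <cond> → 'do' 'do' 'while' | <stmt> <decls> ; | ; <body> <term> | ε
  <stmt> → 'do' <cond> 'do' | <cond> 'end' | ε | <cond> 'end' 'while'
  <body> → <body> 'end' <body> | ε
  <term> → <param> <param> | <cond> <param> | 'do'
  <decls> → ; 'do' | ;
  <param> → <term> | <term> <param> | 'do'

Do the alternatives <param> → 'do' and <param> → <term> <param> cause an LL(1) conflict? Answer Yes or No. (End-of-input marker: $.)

Yes

FIRST('do') = { 'do' } and FIRST(<term> <param>) = { 'do', 'end', ; }.
Both contain 'do', so the two alternatives are not disjoint — LL(1) conflict.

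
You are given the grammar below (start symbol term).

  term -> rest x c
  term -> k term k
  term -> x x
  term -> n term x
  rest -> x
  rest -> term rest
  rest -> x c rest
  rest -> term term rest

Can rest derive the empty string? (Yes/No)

No nonterminal in this grammar is nullable.
No production of rest has an RHS whose symbols are all nullable, so rest is not nullable.

No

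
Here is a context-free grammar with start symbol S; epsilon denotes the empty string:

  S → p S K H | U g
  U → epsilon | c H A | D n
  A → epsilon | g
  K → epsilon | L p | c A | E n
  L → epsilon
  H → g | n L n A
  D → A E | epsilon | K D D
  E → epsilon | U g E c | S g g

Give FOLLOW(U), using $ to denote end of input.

In S → U g: add FIRST(g) = { g }.
In E → U g E c: add FIRST(g E c) = { g }.
Union: FOLLOW(U) = { g }.

{ g }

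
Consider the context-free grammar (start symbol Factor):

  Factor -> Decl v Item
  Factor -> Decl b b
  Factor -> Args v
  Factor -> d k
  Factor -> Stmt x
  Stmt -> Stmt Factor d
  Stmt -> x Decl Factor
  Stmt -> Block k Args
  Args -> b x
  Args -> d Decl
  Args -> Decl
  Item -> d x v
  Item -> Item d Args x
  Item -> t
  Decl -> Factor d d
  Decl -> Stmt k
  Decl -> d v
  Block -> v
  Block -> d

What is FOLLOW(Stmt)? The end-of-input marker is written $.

{ b, d, k, v, x }

In Factor -> Stmt x: add FIRST(x) = { x }.
In Stmt -> Stmt Factor d: add FIRST(Factor d) = { b, d, v, x }.
In Decl -> Stmt k: add FIRST(k) = { k }.
Union: FOLLOW(Stmt) = { b, d, k, v, x }.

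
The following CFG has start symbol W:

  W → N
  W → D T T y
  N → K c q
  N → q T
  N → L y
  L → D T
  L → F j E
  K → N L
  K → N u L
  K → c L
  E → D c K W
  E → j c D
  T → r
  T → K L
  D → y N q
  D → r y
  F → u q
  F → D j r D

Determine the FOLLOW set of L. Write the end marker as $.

{ $, c, q, r, u, y }

In N → L y: add FIRST(y) = { y }.
In K → N L: L is at the end, add FOLLOW(K) = { c, q, r, u, y }.
In K → N u L: L is at the end, add FOLLOW(K) = { c, q, r, u, y }.
In K → c L: L is at the end, add FOLLOW(K) = { c, q, r, u, y }.
In T → K L: L is at the end, add FOLLOW(T) = { $, c, q, r, u, y }.
Union: FOLLOW(L) = { $, c, q, r, u, y }.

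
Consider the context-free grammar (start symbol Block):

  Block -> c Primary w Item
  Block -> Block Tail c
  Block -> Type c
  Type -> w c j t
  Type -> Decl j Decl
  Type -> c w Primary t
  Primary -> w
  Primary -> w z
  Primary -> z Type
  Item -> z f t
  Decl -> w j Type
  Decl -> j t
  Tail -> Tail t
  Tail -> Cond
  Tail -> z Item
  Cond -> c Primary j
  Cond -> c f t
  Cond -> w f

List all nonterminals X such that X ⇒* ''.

No nonterminal has an empty production or an RHS whose symbols are all nullable.

{ } (none)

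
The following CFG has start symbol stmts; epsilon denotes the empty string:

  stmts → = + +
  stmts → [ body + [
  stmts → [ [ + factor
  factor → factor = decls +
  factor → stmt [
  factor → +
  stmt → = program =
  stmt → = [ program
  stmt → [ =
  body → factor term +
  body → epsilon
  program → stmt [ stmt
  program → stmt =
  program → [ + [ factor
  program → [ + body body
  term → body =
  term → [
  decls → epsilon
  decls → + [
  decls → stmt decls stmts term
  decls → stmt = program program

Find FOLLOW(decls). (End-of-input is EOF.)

In factor → factor = decls +: add FIRST(+) = { + }.
In decls → stmt decls stmts term: add FIRST(stmts term) = { =, [ }.
Union: FOLLOW(decls) = { +, =, [ }.

{ +, =, [ }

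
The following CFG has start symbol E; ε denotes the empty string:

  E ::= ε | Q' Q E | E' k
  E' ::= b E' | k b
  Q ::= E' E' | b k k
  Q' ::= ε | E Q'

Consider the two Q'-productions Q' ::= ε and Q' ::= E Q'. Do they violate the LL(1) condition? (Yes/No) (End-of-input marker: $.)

Yes

FIRST(ε) = { ε } and FIRST(E Q') = { b, k, ε }.
Both alternatives are nullable, violating the LL(1) condition.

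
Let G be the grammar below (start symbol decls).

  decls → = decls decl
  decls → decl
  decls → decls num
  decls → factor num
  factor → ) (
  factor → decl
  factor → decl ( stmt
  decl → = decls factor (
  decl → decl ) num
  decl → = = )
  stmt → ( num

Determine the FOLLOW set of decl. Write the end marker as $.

In decls → = decls decl: decl is at the end, add FOLLOW(decls) = { $, ), =, num }.
In decls → decl: decl is at the end, add FOLLOW(decls) = { $, ), =, num }.
In factor → decl: decl is at the end, add FOLLOW(factor) = { (, num }.
In factor → decl ( stmt: add FIRST(( stmt) = { ( }.
In decl → decl ) num: add FIRST() num) = { ) }.
Union: FOLLOW(decl) = { $, (, ), =, num }.

{ $, (, ), =, num }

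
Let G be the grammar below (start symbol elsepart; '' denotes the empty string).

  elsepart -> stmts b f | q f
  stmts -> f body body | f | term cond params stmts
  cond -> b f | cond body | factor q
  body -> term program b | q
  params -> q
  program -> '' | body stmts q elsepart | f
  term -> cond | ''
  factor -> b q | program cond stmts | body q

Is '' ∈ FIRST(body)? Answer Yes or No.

Nullable nonterminals: program, term.
No production of body has an RHS whose symbols are all nullable, so body is not nullable.

No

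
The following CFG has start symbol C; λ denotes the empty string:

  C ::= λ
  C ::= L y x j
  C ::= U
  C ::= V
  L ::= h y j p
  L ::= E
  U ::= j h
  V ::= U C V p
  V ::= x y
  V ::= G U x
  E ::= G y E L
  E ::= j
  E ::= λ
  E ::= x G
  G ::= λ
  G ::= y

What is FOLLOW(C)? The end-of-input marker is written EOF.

C is the start symbol, so EOF ∈ FOLLOW(C).
In V ::= U C V p: add FIRST(V p) = { j, x, y }.
Union: FOLLOW(C) = { EOF, j, x, y }.

{ EOF, j, x, y }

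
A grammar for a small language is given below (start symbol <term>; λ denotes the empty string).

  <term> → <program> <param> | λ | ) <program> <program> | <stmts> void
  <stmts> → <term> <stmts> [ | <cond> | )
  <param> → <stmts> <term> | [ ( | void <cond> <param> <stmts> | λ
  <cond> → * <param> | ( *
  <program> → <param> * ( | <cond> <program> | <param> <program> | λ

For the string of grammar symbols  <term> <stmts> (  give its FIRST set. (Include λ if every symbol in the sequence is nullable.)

Add FIRST(<term>)\{λ} = { (, ), *, [, void }; <term> is nullable, continue.
Add FIRST(<stmts>) = { (, ), *, [, void }; <stmts> is not nullable, stop.

{ (, ), *, [, void }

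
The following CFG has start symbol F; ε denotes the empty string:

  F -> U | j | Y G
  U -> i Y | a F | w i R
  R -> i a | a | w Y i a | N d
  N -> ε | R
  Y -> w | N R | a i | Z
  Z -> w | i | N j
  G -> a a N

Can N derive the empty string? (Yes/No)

N has an ε-production, so N ⇒ ε.

Yes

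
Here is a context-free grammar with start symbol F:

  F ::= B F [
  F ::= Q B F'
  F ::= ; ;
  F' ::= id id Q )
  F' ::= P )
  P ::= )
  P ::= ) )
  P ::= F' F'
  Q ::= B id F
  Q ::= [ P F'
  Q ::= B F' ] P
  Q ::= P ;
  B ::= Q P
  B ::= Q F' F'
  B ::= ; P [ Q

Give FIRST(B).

From B ::= Q P: add FIRST(Q) = { ), ;, [, id }.
From B ::= Q F' F': add FIRST(Q) = { ), ;, [, id }.
B ::= ; P [ Q contributes {;}.
Union: FIRST(B) = { ), ;, [, id }.

{ ), ;, [, id }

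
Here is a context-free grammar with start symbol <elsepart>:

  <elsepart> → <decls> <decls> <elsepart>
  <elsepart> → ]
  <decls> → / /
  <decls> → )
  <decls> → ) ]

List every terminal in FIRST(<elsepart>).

{ ), /, ] }

From <elsepart> → <decls> <decls> <elsepart>: add FIRST(<decls>) = { ), / }.
<elsepart> → ] contributes {]}.
Union: FIRST(<elsepart>) = { ), /, ] }.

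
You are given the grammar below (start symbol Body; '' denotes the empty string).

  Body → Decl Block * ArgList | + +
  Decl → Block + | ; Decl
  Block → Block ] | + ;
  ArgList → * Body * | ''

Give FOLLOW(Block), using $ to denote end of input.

{ *, +, ] }

In Body → Decl Block * ArgList: add FIRST(* ArgList) = { * }.
In Decl → Block +: add FIRST(+) = { + }.
In Block → Block ]: add FIRST(]) = { ] }.
Union: FOLLOW(Block) = { *, +, ] }.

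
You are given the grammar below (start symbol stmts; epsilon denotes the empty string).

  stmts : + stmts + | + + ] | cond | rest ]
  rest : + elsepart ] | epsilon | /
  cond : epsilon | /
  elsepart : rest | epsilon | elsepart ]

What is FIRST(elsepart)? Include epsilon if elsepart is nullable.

{ +, /, ], epsilon }

From elsepart : rest: add FIRST(rest) = { +, /, epsilon } (including epsilon since rest is nullable).
elsepart : epsilon contributes epsilon.
From elsepart : elsepart ]: elsepart nullable, take FIRST(elsepart) ∪ {]} = { +, /, ] }.
Union: FIRST(elsepart) = { +, /, ], epsilon }.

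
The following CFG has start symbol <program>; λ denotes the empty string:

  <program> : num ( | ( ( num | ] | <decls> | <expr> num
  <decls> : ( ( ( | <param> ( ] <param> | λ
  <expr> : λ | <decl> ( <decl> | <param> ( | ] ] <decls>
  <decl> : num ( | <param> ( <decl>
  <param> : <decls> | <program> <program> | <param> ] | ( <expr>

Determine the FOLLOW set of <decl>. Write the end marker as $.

In <expr> : <decl> ( <decl>: add FIRST(( <decl>) = { ( }.
In <expr> : <decl> ( <decl>: <decl> is at the end, add FOLLOW(<expr>) = { $, (, ], num }.
In <decl> : <param> ( <decl>: <decl> is at the end, add FOLLOW(<decl>) = { $, (, ], num }.
Union: FOLLOW(<decl>) = { $, (, ], num }.

{ $, (, ], num }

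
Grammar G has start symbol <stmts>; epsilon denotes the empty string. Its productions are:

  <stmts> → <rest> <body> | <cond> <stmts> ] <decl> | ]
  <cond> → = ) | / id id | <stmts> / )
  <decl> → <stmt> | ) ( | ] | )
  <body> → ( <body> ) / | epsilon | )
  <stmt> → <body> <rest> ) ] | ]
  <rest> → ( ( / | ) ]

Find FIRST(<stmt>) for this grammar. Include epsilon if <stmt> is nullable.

{ (, ), ] }

From <stmt> → <body> <rest> ) ]: <body> nullable, take FIRST(<body>) ∪ FIRST(<rest>) = { (, ) }.
<stmt> → ] contributes {]}.
Union: FIRST(<stmt>) = { (, ), ] }.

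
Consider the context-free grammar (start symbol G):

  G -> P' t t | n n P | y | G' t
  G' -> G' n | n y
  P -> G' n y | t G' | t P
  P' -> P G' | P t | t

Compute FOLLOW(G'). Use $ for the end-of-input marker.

In G -> G' t: add FIRST(t) = { t }.
In G' -> G' n: add FIRST(n) = { n }.
In P -> G' n y: add FIRST(n y) = { n }.
In P -> t G': G' is at the end, add FOLLOW(P) = { $, n, t }.
In P' -> P G': G' is at the end, add FOLLOW(P') = { t }.
Union: FOLLOW(G') = { $, n, t }.

{ $, n, t }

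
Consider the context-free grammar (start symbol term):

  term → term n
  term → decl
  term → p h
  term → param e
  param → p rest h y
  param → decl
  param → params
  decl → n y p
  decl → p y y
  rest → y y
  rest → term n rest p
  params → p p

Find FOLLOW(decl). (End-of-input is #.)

{ #, e, n }

In term → decl: decl is at the end, add FOLLOW(term) = { #, n }.
In param → decl: decl is at the end, add FOLLOW(param) = { e }.
Union: FOLLOW(decl) = { #, e, n }.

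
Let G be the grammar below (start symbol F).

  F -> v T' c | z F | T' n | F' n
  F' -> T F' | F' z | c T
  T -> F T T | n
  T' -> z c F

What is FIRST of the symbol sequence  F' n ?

{ c, n, v, z }

Add FIRST(F') = { c, n, v, z }; F' is not nullable, stop.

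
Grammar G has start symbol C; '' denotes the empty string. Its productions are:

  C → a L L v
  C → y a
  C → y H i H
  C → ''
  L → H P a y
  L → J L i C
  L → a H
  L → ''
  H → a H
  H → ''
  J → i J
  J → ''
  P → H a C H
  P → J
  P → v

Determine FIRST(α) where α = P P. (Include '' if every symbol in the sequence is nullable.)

Add FIRST(P)\{''} = { a, i, v }; P is nullable, continue.
Add FIRST(P)\{''} = { a, i, v }; P is nullable, continue.
Every symbol is nullable, so include ''.

{ a, i, v, '' }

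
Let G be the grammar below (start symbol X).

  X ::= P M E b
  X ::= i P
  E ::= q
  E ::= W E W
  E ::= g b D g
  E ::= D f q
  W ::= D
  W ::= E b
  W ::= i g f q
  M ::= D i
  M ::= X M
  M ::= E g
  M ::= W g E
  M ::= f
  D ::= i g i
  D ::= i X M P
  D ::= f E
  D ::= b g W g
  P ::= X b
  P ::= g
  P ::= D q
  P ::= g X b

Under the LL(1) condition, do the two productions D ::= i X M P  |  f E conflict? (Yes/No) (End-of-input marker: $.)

No

FIRST(i X M P) = { i } and FIRST(f E) = { f }.
The FIRST sets are disjoint and neither alternative is nullable — no conflict.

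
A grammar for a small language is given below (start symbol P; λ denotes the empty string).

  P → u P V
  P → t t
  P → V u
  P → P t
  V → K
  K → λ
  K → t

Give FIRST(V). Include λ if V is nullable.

From V → K: add FIRST(K) = { t, λ } (including λ since K is nullable).
Union: FIRST(V) = { t, λ }.

{ t, λ }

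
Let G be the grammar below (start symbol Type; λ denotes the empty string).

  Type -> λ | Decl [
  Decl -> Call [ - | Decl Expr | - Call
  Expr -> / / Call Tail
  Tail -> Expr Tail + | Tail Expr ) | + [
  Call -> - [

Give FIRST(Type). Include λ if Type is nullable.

Type -> λ contributes λ.
From Type -> Decl [: add FIRST(Decl) = { - }.
Union: FIRST(Type) = { -, λ }.

{ -, λ }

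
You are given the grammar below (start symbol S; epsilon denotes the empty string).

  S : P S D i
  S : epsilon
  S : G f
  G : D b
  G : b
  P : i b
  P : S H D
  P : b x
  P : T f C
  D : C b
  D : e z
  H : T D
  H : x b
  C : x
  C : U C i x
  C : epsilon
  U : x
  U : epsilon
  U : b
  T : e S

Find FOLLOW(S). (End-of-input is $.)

{ $, b, e, f, i, x }

S is the start symbol, so $ ∈ FOLLOW(S).
In S : P S D i: add FIRST(D i) = { b, e, i, x }.
In P : S H D: add FIRST(H D) = { e, x }.
In T : e S: S is at the end, add FOLLOW(T) = { b, e, f, i, x }.
Union: FOLLOW(S) = { $, b, e, f, i, x }.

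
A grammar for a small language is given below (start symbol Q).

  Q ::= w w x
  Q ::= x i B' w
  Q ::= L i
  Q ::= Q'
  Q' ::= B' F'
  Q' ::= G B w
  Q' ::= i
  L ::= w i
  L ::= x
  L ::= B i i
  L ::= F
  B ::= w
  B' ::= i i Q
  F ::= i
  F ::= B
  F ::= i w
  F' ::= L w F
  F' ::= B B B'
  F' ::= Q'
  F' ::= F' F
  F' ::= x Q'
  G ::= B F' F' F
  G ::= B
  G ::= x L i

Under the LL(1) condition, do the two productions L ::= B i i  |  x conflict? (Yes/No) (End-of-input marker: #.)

FIRST(B i i) = { w } and FIRST(x) = { x }.
The FIRST sets are disjoint and neither alternative is nullable — no conflict.

No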